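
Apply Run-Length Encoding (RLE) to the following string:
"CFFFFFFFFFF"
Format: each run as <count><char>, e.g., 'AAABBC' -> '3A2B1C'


Scanning runs left to right:
  i=0: run of 'C' x 1 -> '1C'
  i=1: run of 'F' x 10 -> '10F'

RLE = 1C10F


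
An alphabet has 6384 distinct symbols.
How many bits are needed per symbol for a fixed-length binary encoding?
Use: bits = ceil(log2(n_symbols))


log2(6384) = 12.6402
Bracket: 2^12 = 4096 < 6384 <= 2^13 = 8192
So ceil(log2(6384)) = 13

bits = ceil(log2(6384)) = ceil(12.6402) = 13 bits


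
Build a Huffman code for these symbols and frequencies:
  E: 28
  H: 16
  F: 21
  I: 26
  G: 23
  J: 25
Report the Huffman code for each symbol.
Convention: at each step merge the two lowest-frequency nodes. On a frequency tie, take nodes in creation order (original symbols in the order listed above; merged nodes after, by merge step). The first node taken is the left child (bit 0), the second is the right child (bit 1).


Huffman tree construction:
Step 1: Merge H(16) + F(21) = 37
Step 2: Merge G(23) + J(25) = 48
Step 3: Merge I(26) + E(28) = 54
Step 4: Merge (H+F)(37) + (G+J)(48) = 85
Step 5: Merge (I+E)(54) + ((H+F)+(G+J))(85) = 139
Read each symbol's code off the tree from the root (left child = 0, right child = 1).

Codes:
  E: 01 (length 2)
  H: 100 (length 3)
  F: 101 (length 3)
  I: 00 (length 2)
  G: 110 (length 3)
  J: 111 (length 3)
Average code length: 363/139 = 2.6115 bits/symbol


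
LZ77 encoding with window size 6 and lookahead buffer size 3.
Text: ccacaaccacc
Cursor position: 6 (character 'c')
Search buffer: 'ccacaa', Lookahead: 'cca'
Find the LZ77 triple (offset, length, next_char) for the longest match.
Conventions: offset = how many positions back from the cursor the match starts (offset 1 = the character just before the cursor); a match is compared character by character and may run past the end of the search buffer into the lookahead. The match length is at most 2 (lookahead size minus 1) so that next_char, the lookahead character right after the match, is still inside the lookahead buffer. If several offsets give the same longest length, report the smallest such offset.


Try each offset into the search buffer:
  offset=1 (pos 5, char 'a'): match length 0
  offset=2 (pos 4, char 'a'): match length 0
  offset=3 (pos 3, char 'c'): match length 1
  offset=4 (pos 2, char 'a'): match length 0
  offset=5 (pos 1, char 'c'): match length 1
  offset=6 (pos 0, char 'c'): match length 2
Longest match has length 2 at offset 6.
next_char = character at position 6 + 2 = 8 -> 'a'

Best match: offset=6, length=2 (matching 'cc' starting at position 0)
LZ77 triple: (6, 2, 'a')


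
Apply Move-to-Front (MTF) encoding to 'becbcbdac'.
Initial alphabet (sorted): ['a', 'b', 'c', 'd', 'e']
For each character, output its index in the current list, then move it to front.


MTF encoding:
'b': index 1 in ['a', 'b', 'c', 'd', 'e'] -> ['b', 'a', 'c', 'd', 'e']
'e': index 4 in ['b', 'a', 'c', 'd', 'e'] -> ['e', 'b', 'a', 'c', 'd']
'c': index 3 in ['e', 'b', 'a', 'c', 'd'] -> ['c', 'e', 'b', 'a', 'd']
'b': index 2 in ['c', 'e', 'b', 'a', 'd'] -> ['b', 'c', 'e', 'a', 'd']
'c': index 1 in ['b', 'c', 'e', 'a', 'd'] -> ['c', 'b', 'e', 'a', 'd']
'b': index 1 in ['c', 'b', 'e', 'a', 'd'] -> ['b', 'c', 'e', 'a', 'd']
'd': index 4 in ['b', 'c', 'e', 'a', 'd'] -> ['d', 'b', 'c', 'e', 'a']
'a': index 4 in ['d', 'b', 'c', 'e', 'a'] -> ['a', 'd', 'b', 'c', 'e']
'c': index 3 in ['a', 'd', 'b', 'c', 'e'] -> ['c', 'a', 'd', 'b', 'e']


Output: [1, 4, 3, 2, 1, 1, 4, 4, 3]


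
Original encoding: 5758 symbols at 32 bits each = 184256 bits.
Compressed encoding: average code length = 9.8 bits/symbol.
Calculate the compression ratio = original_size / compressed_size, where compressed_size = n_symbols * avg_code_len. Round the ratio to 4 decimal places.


original_size = n_symbols * orig_bits = 5758 * 32 = 184256 bits
compressed_size = n_symbols * avg_code_len = 5758 * 9.8 = 56428.4 bits
ratio = original_size / compressed_size = 184256 / 56428.4 = 3.2653

Compression ratio = 3.2653


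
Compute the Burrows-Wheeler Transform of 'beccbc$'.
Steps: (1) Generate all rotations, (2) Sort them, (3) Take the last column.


Rotations (sorted):
  0: $beccbc -> last char: c
  1: bc$becc -> last char: c
  2: beccbc$ -> last char: $
  3: c$beccb -> last char: b
  4: cbc$bec -> last char: c
  5: ccbc$be -> last char: e
  6: eccbc$b -> last char: b


BWT = cc$bceb


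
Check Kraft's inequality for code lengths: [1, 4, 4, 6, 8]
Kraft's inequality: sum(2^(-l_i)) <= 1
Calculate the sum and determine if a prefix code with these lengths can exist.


Sum = 2^(-1) + 2^(-4) + 2^(-4) + 2^(-6) + 2^(-8)
    = 0.5 + 0.0625 + 0.0625 + 0.015625 + 0.00390625
    = 165/256 = 0.64453125
Since 0.64453125 <= 1, Kraft's inequality IS satisfied.
A prefix code with these lengths CAN exist.

Kraft sum = 0.64453125. Satisfied.


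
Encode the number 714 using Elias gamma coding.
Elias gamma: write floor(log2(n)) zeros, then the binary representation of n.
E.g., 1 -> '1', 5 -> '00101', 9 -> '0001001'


num_bits = floor(log2(714)) + 1 = 10
leading_zeros = num_bits - 1 = 9
binary(714) = 1011001010

Elias gamma(714) = '000000000' + '1011001010' = 0000000001011001010 (19 bits)


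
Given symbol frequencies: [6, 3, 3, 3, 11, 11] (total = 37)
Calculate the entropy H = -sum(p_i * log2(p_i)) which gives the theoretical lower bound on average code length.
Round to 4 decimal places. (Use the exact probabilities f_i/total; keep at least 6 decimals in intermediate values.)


Per-symbol terms -p_i * log2(p_i) with p_i = f_i/37:
  p = 6/37 = 0.162162: log2(p) = -2.624491, -p*log2(p) = 0.425593
  p = 3/37 = 0.081081: log2(p) = -3.624491, -p*log2(p) = 0.293878
  p = 3/37 = 0.081081: log2(p) = -3.624491, -p*log2(p) = 0.293878
  p = 3/37 = 0.081081: log2(p) = -3.624491, -p*log2(p) = 0.293878
  p = 11/37 = 0.297297: log2(p) = -1.750022, -p*log2(p) = 0.520277
  p = 11/37 = 0.297297: log2(p) = -1.750022, -p*log2(p) = 0.520277
H = 0.425593 + 0.293878 + 0.293878 + 0.293878 + 0.520277 + 0.520277 = 2.347781

H = 2.3478 bits/symbol


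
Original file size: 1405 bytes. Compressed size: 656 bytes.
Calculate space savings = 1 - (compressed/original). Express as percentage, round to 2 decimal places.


ratio = compressed/original = 656/1405 = 0.466904
savings = 1 - ratio = 1 - 0.466904 = 0.533096
as a percentage: 0.533096 * 100 = 53.31%

Space savings = 1 - 656/1405 = 53.31%


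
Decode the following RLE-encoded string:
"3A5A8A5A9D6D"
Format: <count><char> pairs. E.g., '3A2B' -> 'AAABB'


Expanding each <count><char> pair:
  3A -> 'AAA'
  5A -> 'AAAAA'
  8A -> 'AAAAAAAA'
  5A -> 'AAAAA'
  9D -> 'DDDDDDDDD'
  6D -> 'DDDDDD'

Decoded = AAAAAAAAAAAAAAAAAAAAADDDDDDDDDDDDDDD


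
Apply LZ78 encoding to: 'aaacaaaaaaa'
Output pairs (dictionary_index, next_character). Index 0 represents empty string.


LZ78 encoding steps:
Dictionary: {0: ''}
Step 1: w='' (idx 0), next='a' -> output (0, 'a'), add 'a' as idx 1
Step 2: w='a' (idx 1), next='a' -> output (1, 'a'), add 'aa' as idx 2
Step 3: w='' (idx 0), next='c' -> output (0, 'c'), add 'c' as idx 3
Step 4: w='aa' (idx 2), next='a' -> output (2, 'a'), add 'aaa' as idx 4
Step 5: w='aaa' (idx 4), next='a' -> output (4, 'a'), add 'aaaa' as idx 5


Encoded: [(0, 'a'), (1, 'a'), (0, 'c'), (2, 'a'), (4, 'a')]


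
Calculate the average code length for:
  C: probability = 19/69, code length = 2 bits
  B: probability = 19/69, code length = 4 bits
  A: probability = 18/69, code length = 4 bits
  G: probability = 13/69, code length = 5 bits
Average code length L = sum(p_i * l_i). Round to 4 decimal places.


Weighted contributions p_i * l_i:
  C: (19/69) * 2 = 38/69
  B: (19/69) * 4 = 76/69
  A: (18/69) * 4 = 72/69
  G: (13/69) * 5 = 65/69
Sum = (38 + 76 + 72 + 65)/69 = 251/69

L = 251/69 = 3.6377 bits/symbol


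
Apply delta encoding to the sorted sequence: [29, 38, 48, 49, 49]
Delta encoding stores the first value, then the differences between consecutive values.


First value: 29
Deltas:
  38 - 29 = 9
  48 - 38 = 10
  49 - 48 = 1
  49 - 49 = 0


Delta encoded: [29, 9, 10, 1, 0]


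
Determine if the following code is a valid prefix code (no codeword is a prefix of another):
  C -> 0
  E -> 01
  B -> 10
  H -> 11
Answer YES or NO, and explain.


Checking each pair (does one codeword prefix another?):
  C='0' vs E='01': prefix -- VIOLATION

NO -- this is NOT a valid prefix code. C (0) is a prefix of E (01).


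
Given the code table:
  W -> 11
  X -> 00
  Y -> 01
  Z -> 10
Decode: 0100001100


Decoding:
01 -> Y
00 -> X
00 -> X
11 -> W
00 -> X


Result: YXXWX


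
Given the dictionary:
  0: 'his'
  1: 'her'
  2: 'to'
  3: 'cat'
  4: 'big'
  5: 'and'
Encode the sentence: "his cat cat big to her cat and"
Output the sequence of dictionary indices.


Look up each word in the dictionary:
  'his' -> 0
  'cat' -> 3
  'cat' -> 3
  'big' -> 4
  'to' -> 2
  'her' -> 1
  'cat' -> 3
  'and' -> 5

Encoded: [0, 3, 3, 4, 2, 1, 3, 5]


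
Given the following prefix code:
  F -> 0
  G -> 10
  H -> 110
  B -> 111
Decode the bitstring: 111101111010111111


Decoding step by step:
Bits 111 -> B
Bits 10 -> G
Bits 111 -> B
Bits 10 -> G
Bits 10 -> G
Bits 111 -> B
Bits 111 -> B


Decoded message: BGBGGBB


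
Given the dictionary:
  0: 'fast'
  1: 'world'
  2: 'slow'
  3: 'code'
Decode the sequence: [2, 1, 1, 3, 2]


Look up each index in the dictionary:
  2 -> 'slow'
  1 -> 'world'
  1 -> 'world'
  3 -> 'code'
  2 -> 'slow'

Decoded: "slow world world code slow"


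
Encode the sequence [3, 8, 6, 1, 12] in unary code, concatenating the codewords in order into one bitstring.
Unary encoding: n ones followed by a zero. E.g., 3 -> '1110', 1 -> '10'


Encode each number as n ones followed by a terminating 0:
  3 -> 1110 (4 bits)
  8 -> 111111110 (9 bits)
  6 -> 1111110 (7 bits)
  1 -> 10 (2 bits)
  12 -> 1111111111110 (13 bits)
Total length = 4 + 9 + 7 + 2 + 13 = 35 bits.

Unary([3, 8, 6, 1, 12]) = 11101111111101111110101111111111110 (35 bits)


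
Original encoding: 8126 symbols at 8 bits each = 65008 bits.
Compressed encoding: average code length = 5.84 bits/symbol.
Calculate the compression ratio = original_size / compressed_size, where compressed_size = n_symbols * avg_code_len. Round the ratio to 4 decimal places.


original_size = n_symbols * orig_bits = 8126 * 8 = 65008 bits
compressed_size = n_symbols * avg_code_len = 8126 * 5.84 = 47455.84 bits
ratio = original_size / compressed_size = 65008 / 47455.84 = 1.3699

Compression ratio = 1.3699


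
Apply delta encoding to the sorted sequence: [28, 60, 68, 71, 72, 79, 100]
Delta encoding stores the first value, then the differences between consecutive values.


First value: 28
Deltas:
  60 - 28 = 32
  68 - 60 = 8
  71 - 68 = 3
  72 - 71 = 1
  79 - 72 = 7
  100 - 79 = 21


Delta encoded: [28, 32, 8, 3, 1, 7, 21]


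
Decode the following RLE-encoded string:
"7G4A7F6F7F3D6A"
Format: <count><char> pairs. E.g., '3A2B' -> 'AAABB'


Expanding each <count><char> pair:
  7G -> 'GGGGGGG'
  4A -> 'AAAA'
  7F -> 'FFFFFFF'
  6F -> 'FFFFFF'
  7F -> 'FFFFFFF'
  3D -> 'DDD'
  6A -> 'AAAAAA'

Decoded = GGGGGGGAAAAFFFFFFFFFFFFFFFFFFFFDDDAAAAAA


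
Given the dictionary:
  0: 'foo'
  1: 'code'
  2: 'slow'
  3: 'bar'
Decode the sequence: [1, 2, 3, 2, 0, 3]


Look up each index in the dictionary:
  1 -> 'code'
  2 -> 'slow'
  3 -> 'bar'
  2 -> 'slow'
  0 -> 'foo'
  3 -> 'bar'

Decoded: "code slow bar slow foo bar"


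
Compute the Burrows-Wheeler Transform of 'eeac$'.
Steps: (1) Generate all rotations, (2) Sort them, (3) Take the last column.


Rotations (sorted):
  0: $eeac -> last char: c
  1: ac$ee -> last char: e
  2: c$eea -> last char: a
  3: eac$e -> last char: e
  4: eeac$ -> last char: $


BWT = ceae$


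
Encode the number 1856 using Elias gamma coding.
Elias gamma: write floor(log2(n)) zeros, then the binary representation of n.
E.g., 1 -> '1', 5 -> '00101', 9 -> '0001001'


num_bits = floor(log2(1856)) + 1 = 11
leading_zeros = num_bits - 1 = 10
binary(1856) = 11101000000

Elias gamma(1856) = '0000000000' + '11101000000' = 000000000011101000000 (21 bits)


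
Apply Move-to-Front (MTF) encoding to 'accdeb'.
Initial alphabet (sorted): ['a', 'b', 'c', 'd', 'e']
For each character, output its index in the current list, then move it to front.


MTF encoding:
'a': index 0 in ['a', 'b', 'c', 'd', 'e'] -> ['a', 'b', 'c', 'd', 'e']
'c': index 2 in ['a', 'b', 'c', 'd', 'e'] -> ['c', 'a', 'b', 'd', 'e']
'c': index 0 in ['c', 'a', 'b', 'd', 'e'] -> ['c', 'a', 'b', 'd', 'e']
'd': index 3 in ['c', 'a', 'b', 'd', 'e'] -> ['d', 'c', 'a', 'b', 'e']
'e': index 4 in ['d', 'c', 'a', 'b', 'e'] -> ['e', 'd', 'c', 'a', 'b']
'b': index 4 in ['e', 'd', 'c', 'a', 'b'] -> ['b', 'e', 'd', 'c', 'a']


Output: [0, 2, 0, 3, 4, 4]


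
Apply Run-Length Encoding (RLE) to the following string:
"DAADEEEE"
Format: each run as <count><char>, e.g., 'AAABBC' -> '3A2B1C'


Scanning runs left to right:
  i=0: run of 'D' x 1 -> '1D'
  i=1: run of 'A' x 2 -> '2A'
  i=3: run of 'D' x 1 -> '1D'
  i=4: run of 'E' x 4 -> '4E'

RLE = 1D2A1D4E


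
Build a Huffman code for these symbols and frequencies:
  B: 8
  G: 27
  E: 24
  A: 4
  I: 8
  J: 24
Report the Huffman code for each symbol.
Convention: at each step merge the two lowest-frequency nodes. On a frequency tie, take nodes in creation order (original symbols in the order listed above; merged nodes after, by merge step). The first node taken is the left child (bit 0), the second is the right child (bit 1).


Huffman tree construction:
Step 1: Merge A(4) + B(8) = 12
Step 2: Merge I(8) + (A+B)(12) = 20
Step 3: Merge (I+(A+B))(20) + E(24) = 44
Step 4: Merge J(24) + G(27) = 51
Step 5: Merge ((I+(A+B))+E)(44) + (J+G)(51) = 95
Read each symbol's code off the tree from the root (left child = 0, right child = 1).

Codes:
  B: 0011 (length 4)
  G: 11 (length 2)
  E: 01 (length 2)
  A: 0010 (length 4)
  I: 000 (length 3)
  J: 10 (length 2)
Average code length: 222/95 = 2.3368 bits/symbol


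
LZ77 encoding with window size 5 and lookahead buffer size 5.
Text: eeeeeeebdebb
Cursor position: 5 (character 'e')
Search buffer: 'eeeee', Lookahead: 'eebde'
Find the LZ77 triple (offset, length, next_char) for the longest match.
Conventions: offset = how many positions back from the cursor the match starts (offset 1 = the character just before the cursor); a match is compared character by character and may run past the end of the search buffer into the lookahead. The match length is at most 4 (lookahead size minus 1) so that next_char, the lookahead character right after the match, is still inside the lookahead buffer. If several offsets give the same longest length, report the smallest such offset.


Try each offset into the search buffer:
  offset=1 (pos 4, char 'e'): match length 2
  offset=2 (pos 3, char 'e'): match length 2
  offset=3 (pos 2, char 'e'): match length 2
  offset=4 (pos 1, char 'e'): match length 2
  offset=5 (pos 0, char 'e'): match length 2
Longest match has length 2, found at offsets 1, 2, 3, 4, 5; take the smallest, offset 1.
next_char = character at position 5 + 2 = 7 -> 'b'

Best match: offset=1, length=2 (matching 'ee' starting at position 4)
LZ77 triple: (1, 2, 'b')


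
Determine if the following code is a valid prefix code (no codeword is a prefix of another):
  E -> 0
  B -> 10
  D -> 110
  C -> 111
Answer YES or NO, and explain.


Checking each pair (does one codeword prefix another?):
  E='0' vs B='10': no prefix
  E='0' vs D='110': no prefix
  E='0' vs C='111': no prefix
  B='10' vs E='0': no prefix
  B='10' vs D='110': no prefix
  B='10' vs C='111': no prefix
  D='110' vs E='0': no prefix
  D='110' vs B='10': no prefix
  D='110' vs C='111': no prefix
  C='111' vs E='0': no prefix
  C='111' vs B='10': no prefix
  C='111' vs D='110': no prefix
No violation found over all pairs.

YES -- this is a valid prefix code. No codeword is a prefix of any other codeword.


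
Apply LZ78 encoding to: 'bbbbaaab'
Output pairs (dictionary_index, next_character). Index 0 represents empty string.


LZ78 encoding steps:
Dictionary: {0: ''}
Step 1: w='' (idx 0), next='b' -> output (0, 'b'), add 'b' as idx 1
Step 2: w='b' (idx 1), next='b' -> output (1, 'b'), add 'bb' as idx 2
Step 3: w='b' (idx 1), next='a' -> output (1, 'a'), add 'ba' as idx 3
Step 4: w='' (idx 0), next='a' -> output (0, 'a'), add 'a' as idx 4
Step 5: w='a' (idx 4), next='b' -> output (4, 'b'), add 'ab' as idx 5


Encoded: [(0, 'b'), (1, 'b'), (1, 'a'), (0, 'a'), (4, 'b')]


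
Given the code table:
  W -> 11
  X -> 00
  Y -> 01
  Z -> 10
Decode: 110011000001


Decoding:
11 -> W
00 -> X
11 -> W
00 -> X
00 -> X
01 -> Y


Result: WXWXXY


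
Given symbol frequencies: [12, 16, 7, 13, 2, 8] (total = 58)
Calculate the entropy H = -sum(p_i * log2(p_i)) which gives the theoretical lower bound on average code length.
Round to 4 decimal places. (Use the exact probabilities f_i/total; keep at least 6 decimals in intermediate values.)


Per-symbol terms -p_i * log2(p_i) with p_i = f_i/58:
  p = 12/58 = 0.206897: log2(p) = -2.273018, -p*log2(p) = 0.470280
  p = 16/58 = 0.275862: log2(p) = -1.857981, -p*log2(p) = 0.512546
  p = 7/58 = 0.120690: log2(p) = -3.050626, -p*log2(p) = 0.368179
  p = 13/58 = 0.224138: log2(p) = -2.157541, -p*log2(p) = 0.483587
  p = 2/58 = 0.034483: log2(p) = -4.857981, -p*log2(p) = 0.167517
  p = 8/58 = 0.137931: log2(p) = -2.857981, -p*log2(p) = 0.394204
H = 0.470280 + 0.512546 + 0.368179 + 0.483587 + 0.167517 + 0.394204 = 2.396313

H = 2.3963 bits/symbol


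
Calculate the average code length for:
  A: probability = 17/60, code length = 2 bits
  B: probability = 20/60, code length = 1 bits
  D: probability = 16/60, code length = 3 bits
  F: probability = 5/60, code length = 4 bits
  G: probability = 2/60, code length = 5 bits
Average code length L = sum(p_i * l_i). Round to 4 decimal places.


Weighted contributions p_i * l_i:
  A: (17/60) * 2 = 34/60
  B: (20/60) * 1 = 20/60
  D: (16/60) * 3 = 48/60
  F: (5/60) * 4 = 20/60
  G: (2/60) * 5 = 10/60
Sum = (34 + 20 + 48 + 20 + 10)/60 = 132/60

L = 132/60 = 2.2000 bits/symbol


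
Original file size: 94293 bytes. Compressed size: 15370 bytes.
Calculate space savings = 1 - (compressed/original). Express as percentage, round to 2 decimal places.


ratio = compressed/original = 15370/94293 = 0.163003
savings = 1 - ratio = 1 - 0.163003 = 0.836997
as a percentage: 0.836997 * 100 = 83.7%

Space savings = 1 - 15370/94293 = 83.7%


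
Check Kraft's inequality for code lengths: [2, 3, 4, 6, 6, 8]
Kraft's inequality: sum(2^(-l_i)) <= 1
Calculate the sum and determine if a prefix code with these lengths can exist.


Sum = 2^(-2) + 2^(-3) + 2^(-4) + 2^(-6) + 2^(-6) + 2^(-8)
    = 0.25 + 0.125 + 0.0625 + 0.015625 + 0.015625 + 0.00390625
    = 121/256 = 0.47265625
Since 0.47265625 <= 1, Kraft's inequality IS satisfied.
A prefix code with these lengths CAN exist.

Kraft sum = 0.47265625. Satisfied.


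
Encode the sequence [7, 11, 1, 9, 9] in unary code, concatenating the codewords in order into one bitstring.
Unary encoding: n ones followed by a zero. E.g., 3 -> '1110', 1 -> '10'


Encode each number as n ones followed by a terminating 0:
  7 -> 11111110 (8 bits)
  11 -> 111111111110 (12 bits)
  1 -> 10 (2 bits)
  9 -> 1111111110 (10 bits)
  9 -> 1111111110 (10 bits)
Total length = 8 + 12 + 2 + 10 + 10 = 42 bits.

Unary([7, 11, 1, 9, 9]) = 111111101111111111101011111111101111111110 (42 bits)


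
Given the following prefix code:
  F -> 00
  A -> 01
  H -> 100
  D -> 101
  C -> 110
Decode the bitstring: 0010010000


Decoding step by step:
Bits 00 -> F
Bits 100 -> H
Bits 100 -> H
Bits 00 -> F


Decoded message: FHHF


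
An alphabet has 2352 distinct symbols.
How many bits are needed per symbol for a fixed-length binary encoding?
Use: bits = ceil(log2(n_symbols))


log2(2352) = 11.1997
Bracket: 2^11 = 2048 < 2352 <= 2^12 = 4096
So ceil(log2(2352)) = 12

bits = ceil(log2(2352)) = ceil(11.1997) = 12 bits


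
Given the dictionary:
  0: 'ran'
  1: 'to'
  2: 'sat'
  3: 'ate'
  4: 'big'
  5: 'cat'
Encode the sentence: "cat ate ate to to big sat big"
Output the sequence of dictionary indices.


Look up each word in the dictionary:
  'cat' -> 5
  'ate' -> 3
  'ate' -> 3
  'to' -> 1
  'to' -> 1
  'big' -> 4
  'sat' -> 2
  'big' -> 4

Encoded: [5, 3, 3, 1, 1, 4, 2, 4]


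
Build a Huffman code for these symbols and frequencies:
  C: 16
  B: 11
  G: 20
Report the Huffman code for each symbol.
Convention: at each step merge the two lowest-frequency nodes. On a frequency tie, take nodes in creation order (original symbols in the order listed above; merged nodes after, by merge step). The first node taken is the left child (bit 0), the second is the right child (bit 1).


Huffman tree construction:
Step 1: Merge B(11) + C(16) = 27
Step 2: Merge G(20) + (B+C)(27) = 47
Read each symbol's code off the tree from the root (left child = 0, right child = 1).

Codes:
  C: 11 (length 2)
  B: 10 (length 2)
  G: 0 (length 1)
Average code length: 74/47 = 1.5745 bits/symbol


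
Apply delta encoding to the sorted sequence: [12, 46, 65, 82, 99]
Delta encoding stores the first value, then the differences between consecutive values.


First value: 12
Deltas:
  46 - 12 = 34
  65 - 46 = 19
  82 - 65 = 17
  99 - 82 = 17


Delta encoded: [12, 34, 19, 17, 17]


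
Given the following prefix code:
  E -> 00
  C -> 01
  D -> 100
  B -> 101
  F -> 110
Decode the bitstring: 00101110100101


Decoding step by step:
Bits 00 -> E
Bits 101 -> B
Bits 110 -> F
Bits 100 -> D
Bits 101 -> B


Decoded message: EBFDB


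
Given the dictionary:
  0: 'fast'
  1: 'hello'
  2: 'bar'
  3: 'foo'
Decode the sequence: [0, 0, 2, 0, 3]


Look up each index in the dictionary:
  0 -> 'fast'
  0 -> 'fast'
  2 -> 'bar'
  0 -> 'fast'
  3 -> 'foo'

Decoded: "fast fast bar fast foo"


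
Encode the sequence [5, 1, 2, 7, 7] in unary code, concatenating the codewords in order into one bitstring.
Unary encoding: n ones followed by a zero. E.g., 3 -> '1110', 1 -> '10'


Encode each number as n ones followed by a terminating 0:
  5 -> 111110 (6 bits)
  1 -> 10 (2 bits)
  2 -> 110 (3 bits)
  7 -> 11111110 (8 bits)
  7 -> 11111110 (8 bits)
Total length = 6 + 2 + 3 + 8 + 8 = 27 bits.

Unary([5, 1, 2, 7, 7]) = 111110101101111111011111110 (27 bits)


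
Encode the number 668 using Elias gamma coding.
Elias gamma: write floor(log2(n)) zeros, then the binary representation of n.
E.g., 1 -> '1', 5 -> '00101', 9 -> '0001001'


num_bits = floor(log2(668)) + 1 = 10
leading_zeros = num_bits - 1 = 9
binary(668) = 1010011100

Elias gamma(668) = '000000000' + '1010011100' = 0000000001010011100 (19 bits)


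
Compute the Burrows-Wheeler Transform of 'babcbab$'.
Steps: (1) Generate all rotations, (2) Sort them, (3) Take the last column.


Rotations (sorted):
  0: $babcbab -> last char: b
  1: ab$babcb -> last char: b
  2: abcbab$b -> last char: b
  3: b$babcba -> last char: a
  4: bab$babc -> last char: c
  5: babcbab$ -> last char: $
  6: bcbab$ba -> last char: a
  7: cbab$bab -> last char: b


BWT = bbbac$ab


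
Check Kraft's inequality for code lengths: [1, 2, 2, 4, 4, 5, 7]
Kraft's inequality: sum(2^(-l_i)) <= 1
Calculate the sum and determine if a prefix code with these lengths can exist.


Sum = 2^(-1) + 2^(-2) + 2^(-2) + 2^(-4) + 2^(-4) + 2^(-5) + 2^(-7)
    = 0.5 + 0.25 + 0.25 + 0.0625 + 0.0625 + 0.03125 + 0.0078125
    = 149/128 = 1.1640625
Since 1.1640625 > 1, Kraft's inequality is NOT satisfied.
A prefix code with these lengths CANNOT exist.

Kraft sum = 1.1640625. Not satisfied.


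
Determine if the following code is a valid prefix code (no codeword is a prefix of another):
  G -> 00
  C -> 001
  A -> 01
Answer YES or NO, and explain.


Checking each pair (does one codeword prefix another?):
  G='00' vs C='001': prefix -- VIOLATION

NO -- this is NOT a valid prefix code. G (00) is a prefix of C (001).


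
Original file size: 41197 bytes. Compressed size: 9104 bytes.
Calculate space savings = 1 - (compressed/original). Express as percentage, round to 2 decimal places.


ratio = compressed/original = 9104/41197 = 0.220987
savings = 1 - ratio = 1 - 0.220987 = 0.779013
as a percentage: 0.779013 * 100 = 77.9%

Space savings = 1 - 9104/41197 = 77.9%


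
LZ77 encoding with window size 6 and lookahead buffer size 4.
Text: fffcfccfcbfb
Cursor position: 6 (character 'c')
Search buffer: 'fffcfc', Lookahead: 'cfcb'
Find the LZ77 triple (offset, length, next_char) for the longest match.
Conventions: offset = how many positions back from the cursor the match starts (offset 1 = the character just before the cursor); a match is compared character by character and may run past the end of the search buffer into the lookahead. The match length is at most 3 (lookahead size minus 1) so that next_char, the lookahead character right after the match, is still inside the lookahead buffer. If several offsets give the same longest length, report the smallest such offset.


Try each offset into the search buffer:
  offset=1 (pos 5, char 'c'): match length 1
  offset=2 (pos 4, char 'f'): match length 0
  offset=3 (pos 3, char 'c'): match length 3
  offset=4 (pos 2, char 'f'): match length 0
  offset=5 (pos 1, char 'f'): match length 0
  offset=6 (pos 0, char 'f'): match length 0
Longest match has length 3 at offset 3.
next_char = character at position 6 + 3 = 9 -> 'b'

Best match: offset=3, length=3 (matching 'cfc' starting at position 3)
LZ77 triple: (3, 3, 'b')


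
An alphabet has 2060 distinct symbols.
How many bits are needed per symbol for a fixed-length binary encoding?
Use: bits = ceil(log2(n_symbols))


log2(2060) = 11.0084
Bracket: 2^11 = 2048 < 2060 <= 2^12 = 4096
So ceil(log2(2060)) = 12

bits = ceil(log2(2060)) = ceil(11.0084) = 12 bits


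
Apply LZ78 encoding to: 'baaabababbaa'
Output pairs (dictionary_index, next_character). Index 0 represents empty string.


LZ78 encoding steps:
Dictionary: {0: ''}
Step 1: w='' (idx 0), next='b' -> output (0, 'b'), add 'b' as idx 1
Step 2: w='' (idx 0), next='a' -> output (0, 'a'), add 'a' as idx 2
Step 3: w='a' (idx 2), next='a' -> output (2, 'a'), add 'aa' as idx 3
Step 4: w='b' (idx 1), next='a' -> output (1, 'a'), add 'ba' as idx 4
Step 5: w='ba' (idx 4), next='b' -> output (4, 'b'), add 'bab' as idx 5
Step 6: w='ba' (idx 4), next='a' -> output (4, 'a'), add 'baa' as idx 6


Encoded: [(0, 'b'), (0, 'a'), (2, 'a'), (1, 'a'), (4, 'b'), (4, 'a')]


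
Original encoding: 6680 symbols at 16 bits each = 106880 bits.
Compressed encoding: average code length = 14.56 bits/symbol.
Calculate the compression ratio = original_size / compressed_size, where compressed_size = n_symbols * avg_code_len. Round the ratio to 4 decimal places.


original_size = n_symbols * orig_bits = 6680 * 16 = 106880 bits
compressed_size = n_symbols * avg_code_len = 6680 * 14.56 = 97260.8 bits
ratio = original_size / compressed_size = 106880 / 97260.8 = 1.0989

Compression ratio = 1.0989


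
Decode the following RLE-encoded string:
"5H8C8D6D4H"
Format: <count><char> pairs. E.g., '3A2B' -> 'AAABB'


Expanding each <count><char> pair:
  5H -> 'HHHHH'
  8C -> 'CCCCCCCC'
  8D -> 'DDDDDDDD'
  6D -> 'DDDDDD'
  4H -> 'HHHH'

Decoded = HHHHHCCCCCCCCDDDDDDDDDDDDDDHHHH


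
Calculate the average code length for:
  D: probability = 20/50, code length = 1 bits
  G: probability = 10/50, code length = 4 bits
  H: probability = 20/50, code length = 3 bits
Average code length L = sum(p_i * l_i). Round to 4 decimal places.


Weighted contributions p_i * l_i:
  D: (20/50) * 1 = 20/50
  G: (10/50) * 4 = 40/50
  H: (20/50) * 3 = 60/50
Sum = (20 + 40 + 60)/50 = 120/50

L = 120/50 = 2.4000 bits/symbol


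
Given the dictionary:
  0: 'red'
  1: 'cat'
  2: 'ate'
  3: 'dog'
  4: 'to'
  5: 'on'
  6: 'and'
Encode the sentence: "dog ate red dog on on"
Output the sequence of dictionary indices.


Look up each word in the dictionary:
  'dog' -> 3
  'ate' -> 2
  'red' -> 0
  'dog' -> 3
  'on' -> 5
  'on' -> 5

Encoded: [3, 2, 0, 3, 5, 5]


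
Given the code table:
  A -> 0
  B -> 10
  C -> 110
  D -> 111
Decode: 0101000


Decoding:
0 -> A
10 -> B
10 -> B
0 -> A
0 -> A


Result: ABBAA


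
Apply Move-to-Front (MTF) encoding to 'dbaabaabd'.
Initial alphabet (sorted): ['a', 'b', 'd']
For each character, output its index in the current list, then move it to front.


MTF encoding:
'd': index 2 in ['a', 'b', 'd'] -> ['d', 'a', 'b']
'b': index 2 in ['d', 'a', 'b'] -> ['b', 'd', 'a']
'a': index 2 in ['b', 'd', 'a'] -> ['a', 'b', 'd']
'a': index 0 in ['a', 'b', 'd'] -> ['a', 'b', 'd']
'b': index 1 in ['a', 'b', 'd'] -> ['b', 'a', 'd']
'a': index 1 in ['b', 'a', 'd'] -> ['a', 'b', 'd']
'a': index 0 in ['a', 'b', 'd'] -> ['a', 'b', 'd']
'b': index 1 in ['a', 'b', 'd'] -> ['b', 'a', 'd']
'd': index 2 in ['b', 'a', 'd'] -> ['d', 'b', 'a']


Output: [2, 2, 2, 0, 1, 1, 0, 1, 2]


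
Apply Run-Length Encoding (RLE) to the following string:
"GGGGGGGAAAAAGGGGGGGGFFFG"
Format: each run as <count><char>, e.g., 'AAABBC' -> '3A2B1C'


Scanning runs left to right:
  i=0: run of 'G' x 7 -> '7G'
  i=7: run of 'A' x 5 -> '5A'
  i=12: run of 'G' x 8 -> '8G'
  i=20: run of 'F' x 3 -> '3F'
  i=23: run of 'G' x 1 -> '1G'

RLE = 7G5A8G3F1G


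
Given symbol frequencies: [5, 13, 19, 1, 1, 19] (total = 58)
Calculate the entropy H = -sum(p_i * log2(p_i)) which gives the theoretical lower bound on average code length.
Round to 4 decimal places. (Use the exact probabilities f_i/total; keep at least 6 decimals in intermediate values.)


Per-symbol terms -p_i * log2(p_i) with p_i = f_i/58:
  p = 5/58 = 0.086207: log2(p) = -3.536053, -p*log2(p) = 0.304832
  p = 13/58 = 0.224138: log2(p) = -2.157541, -p*log2(p) = 0.483587
  p = 19/58 = 0.327586: log2(p) = -1.610053, -p*log2(p) = 0.527431
  p = 1/58 = 0.017241: log2(p) = -5.857981, -p*log2(p) = 0.101000
  p = 1/58 = 0.017241: log2(p) = -5.857981, -p*log2(p) = 0.101000
  p = 19/58 = 0.327586: log2(p) = -1.610053, -p*log2(p) = 0.527431
H = 0.304832 + 0.483587 + 0.527431 + 0.101000 + 0.101000 + 0.527431 = 2.045281

H = 2.0453 bits/symbol


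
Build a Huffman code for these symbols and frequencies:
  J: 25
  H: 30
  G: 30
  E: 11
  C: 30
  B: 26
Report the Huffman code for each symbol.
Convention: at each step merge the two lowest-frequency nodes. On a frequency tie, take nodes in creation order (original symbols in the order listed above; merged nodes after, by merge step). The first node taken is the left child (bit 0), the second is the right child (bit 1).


Huffman tree construction:
Step 1: Merge E(11) + J(25) = 36
Step 2: Merge B(26) + H(30) = 56
Step 3: Merge G(30) + C(30) = 60
Step 4: Merge (E+J)(36) + (B+H)(56) = 92
Step 5: Merge (G+C)(60) + ((E+J)+(B+H))(92) = 152
Read each symbol's code off the tree from the root (left child = 0, right child = 1).

Codes:
  J: 101 (length 3)
  H: 111 (length 3)
  G: 00 (length 2)
  E: 100 (length 3)
  C: 01 (length 2)
  B: 110 (length 3)
Average code length: 396/152 = 2.6053 bits/symbol


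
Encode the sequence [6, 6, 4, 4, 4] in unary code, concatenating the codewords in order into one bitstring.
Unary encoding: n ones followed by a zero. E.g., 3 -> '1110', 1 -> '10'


Encode each number as n ones followed by a terminating 0:
  6 -> 1111110 (7 bits)
  6 -> 1111110 (7 bits)
  4 -> 11110 (5 bits)
  4 -> 11110 (5 bits)
  4 -> 11110 (5 bits)
Total length = 7 + 7 + 5 + 5 + 5 = 29 bits.

Unary([6, 6, 4, 4, 4]) = 11111101111110111101111011110 (29 bits)


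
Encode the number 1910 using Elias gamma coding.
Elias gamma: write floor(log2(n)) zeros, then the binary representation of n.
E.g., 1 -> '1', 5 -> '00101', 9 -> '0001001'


num_bits = floor(log2(1910)) + 1 = 11
leading_zeros = num_bits - 1 = 10
binary(1910) = 11101110110

Elias gamma(1910) = '0000000000' + '11101110110' = 000000000011101110110 (21 bits)


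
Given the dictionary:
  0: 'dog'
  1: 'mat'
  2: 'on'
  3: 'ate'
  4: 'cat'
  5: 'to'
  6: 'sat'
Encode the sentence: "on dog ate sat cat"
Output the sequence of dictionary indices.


Look up each word in the dictionary:
  'on' -> 2
  'dog' -> 0
  'ate' -> 3
  'sat' -> 6
  'cat' -> 4

Encoded: [2, 0, 3, 6, 4]


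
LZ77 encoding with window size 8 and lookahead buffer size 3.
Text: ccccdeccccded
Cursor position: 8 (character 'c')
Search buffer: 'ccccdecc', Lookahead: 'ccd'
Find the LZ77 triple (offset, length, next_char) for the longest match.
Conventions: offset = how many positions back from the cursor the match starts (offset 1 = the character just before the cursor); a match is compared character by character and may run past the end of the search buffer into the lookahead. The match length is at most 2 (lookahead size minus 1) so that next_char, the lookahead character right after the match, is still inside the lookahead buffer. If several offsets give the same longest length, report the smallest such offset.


Try each offset into the search buffer:
  offset=1 (pos 7, char 'c'): match length 2
  offset=2 (pos 6, char 'c'): match length 2
  offset=3 (pos 5, char 'e'): match length 0
  offset=4 (pos 4, char 'd'): match length 0
  offset=5 (pos 3, char 'c'): match length 1
  offset=6 (pos 2, char 'c'): match length 2
  offset=7 (pos 1, char 'c'): match length 2
  offset=8 (pos 0, char 'c'): match length 2
Longest match has length 2, found at offsets 1, 2, 6, 7, 8; take the smallest, offset 1.
next_char = character at position 8 + 2 = 10 -> 'd'

Best match: offset=1, length=2 (matching 'cc' starting at position 7)
LZ77 triple: (1, 2, 'd')


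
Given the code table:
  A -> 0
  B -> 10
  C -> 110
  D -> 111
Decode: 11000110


Decoding:
110 -> C
0 -> A
0 -> A
110 -> C


Result: CAAC


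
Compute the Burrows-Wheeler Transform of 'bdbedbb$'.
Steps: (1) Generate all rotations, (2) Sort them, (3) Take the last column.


Rotations (sorted):
  0: $bdbedbb -> last char: b
  1: b$bdbedb -> last char: b
  2: bb$bdbed -> last char: d
  3: bdbedbb$ -> last char: $
  4: bedbb$bd -> last char: d
  5: dbb$bdbe -> last char: e
  6: dbedbb$b -> last char: b
  7: edbb$bdb -> last char: b


BWT = bbd$debb


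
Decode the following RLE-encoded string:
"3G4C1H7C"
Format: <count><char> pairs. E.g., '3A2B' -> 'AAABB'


Expanding each <count><char> pair:
  3G -> 'GGG'
  4C -> 'CCCC'
  1H -> 'H'
  7C -> 'CCCCCCC'

Decoded = GGGCCCCHCCCCCCC


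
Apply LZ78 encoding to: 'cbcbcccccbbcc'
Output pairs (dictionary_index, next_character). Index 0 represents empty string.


LZ78 encoding steps:
Dictionary: {0: ''}
Step 1: w='' (idx 0), next='c' -> output (0, 'c'), add 'c' as idx 1
Step 2: w='' (idx 0), next='b' -> output (0, 'b'), add 'b' as idx 2
Step 3: w='c' (idx 1), next='b' -> output (1, 'b'), add 'cb' as idx 3
Step 4: w='c' (idx 1), next='c' -> output (1, 'c'), add 'cc' as idx 4
Step 5: w='cc' (idx 4), next='c' -> output (4, 'c'), add 'ccc' as idx 5
Step 6: w='b' (idx 2), next='b' -> output (2, 'b'), add 'bb' as idx 6
Step 7: w='cc' (idx 4), end of input -> output (4, '')


Encoded: [(0, 'c'), (0, 'b'), (1, 'b'), (1, 'c'), (4, 'c'), (2, 'b'), (4, '')]


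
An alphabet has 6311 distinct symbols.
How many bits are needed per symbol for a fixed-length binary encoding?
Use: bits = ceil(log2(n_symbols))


log2(6311) = 12.6237
Bracket: 2^12 = 4096 < 6311 <= 2^13 = 8192
So ceil(log2(6311)) = 13

bits = ceil(log2(6311)) = ceil(12.6237) = 13 bits


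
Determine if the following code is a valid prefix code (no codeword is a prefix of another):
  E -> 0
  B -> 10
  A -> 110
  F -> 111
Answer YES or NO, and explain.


Checking each pair (does one codeword prefix another?):
  E='0' vs B='10': no prefix
  E='0' vs A='110': no prefix
  E='0' vs F='111': no prefix
  B='10' vs E='0': no prefix
  B='10' vs A='110': no prefix
  B='10' vs F='111': no prefix
  A='110' vs E='0': no prefix
  A='110' vs B='10': no prefix
  A='110' vs F='111': no prefix
  F='111' vs E='0': no prefix
  F='111' vs B='10': no prefix
  F='111' vs A='110': no prefix
No violation found over all pairs.

YES -- this is a valid prefix code. No codeword is a prefix of any other codeword.


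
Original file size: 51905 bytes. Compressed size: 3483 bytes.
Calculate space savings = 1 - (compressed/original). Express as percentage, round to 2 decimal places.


ratio = compressed/original = 3483/51905 = 0.067103
savings = 1 - ratio = 1 - 0.067103 = 0.932897
as a percentage: 0.932897 * 100 = 93.29%

Space savings = 1 - 3483/51905 = 93.29%


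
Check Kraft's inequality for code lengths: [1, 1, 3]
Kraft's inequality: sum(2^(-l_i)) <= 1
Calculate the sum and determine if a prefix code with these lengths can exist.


Sum = 2^(-1) + 2^(-1) + 2^(-3)
    = 0.5 + 0.5 + 0.125
    = 9/8 = 1.125
Since 1.125 > 1, Kraft's inequality is NOT satisfied.
A prefix code with these lengths CANNOT exist.

Kraft sum = 1.125. Not satisfied.


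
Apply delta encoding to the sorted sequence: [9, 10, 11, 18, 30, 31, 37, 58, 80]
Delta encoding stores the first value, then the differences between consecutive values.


First value: 9
Deltas:
  10 - 9 = 1
  11 - 10 = 1
  18 - 11 = 7
  30 - 18 = 12
  31 - 30 = 1
  37 - 31 = 6
  58 - 37 = 21
  80 - 58 = 22


Delta encoded: [9, 1, 1, 7, 12, 1, 6, 21, 22]


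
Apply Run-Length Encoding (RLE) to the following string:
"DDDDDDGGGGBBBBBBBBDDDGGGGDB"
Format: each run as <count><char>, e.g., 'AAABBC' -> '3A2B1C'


Scanning runs left to right:
  i=0: run of 'D' x 6 -> '6D'
  i=6: run of 'G' x 4 -> '4G'
  i=10: run of 'B' x 8 -> '8B'
  i=18: run of 'D' x 3 -> '3D'
  i=21: run of 'G' x 4 -> '4G'
  i=25: run of 'D' x 1 -> '1D'
  i=26: run of 'B' x 1 -> '1B'

RLE = 6D4G8B3D4G1D1B


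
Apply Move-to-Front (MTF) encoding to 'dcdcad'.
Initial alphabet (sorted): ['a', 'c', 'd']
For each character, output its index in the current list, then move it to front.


MTF encoding:
'd': index 2 in ['a', 'c', 'd'] -> ['d', 'a', 'c']
'c': index 2 in ['d', 'a', 'c'] -> ['c', 'd', 'a']
'd': index 1 in ['c', 'd', 'a'] -> ['d', 'c', 'a']
'c': index 1 in ['d', 'c', 'a'] -> ['c', 'd', 'a']
'a': index 2 in ['c', 'd', 'a'] -> ['a', 'c', 'd']
'd': index 2 in ['a', 'c', 'd'] -> ['d', 'a', 'c']


Output: [2, 2, 1, 1, 2, 2]


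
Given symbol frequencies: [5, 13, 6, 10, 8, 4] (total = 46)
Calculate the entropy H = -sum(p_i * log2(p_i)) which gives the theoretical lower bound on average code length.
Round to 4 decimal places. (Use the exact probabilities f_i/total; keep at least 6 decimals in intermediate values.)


Per-symbol terms -p_i * log2(p_i) with p_i = f_i/46:
  p = 5/46 = 0.108696: log2(p) = -3.201634, -p*log2(p) = 0.348004
  p = 13/46 = 0.282609: log2(p) = -1.823122, -p*log2(p) = 0.515230
  p = 6/46 = 0.130435: log2(p) = -2.938599, -p*log2(p) = 0.383296
  p = 10/46 = 0.217391: log2(p) = -2.201634, -p*log2(p) = 0.478616
  p = 8/46 = 0.173913: log2(p) = -2.523562, -p*log2(p) = 0.438880
  p = 4/46 = 0.086957: log2(p) = -3.523562, -p*log2(p) = 0.306397
H = 0.348004 + 0.515230 + 0.383296 + 0.478616 + 0.438880 + 0.306397 = 2.470423

H = 2.4704 bits/symbol


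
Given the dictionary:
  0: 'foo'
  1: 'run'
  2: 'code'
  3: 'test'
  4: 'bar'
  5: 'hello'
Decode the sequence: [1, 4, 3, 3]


Look up each index in the dictionary:
  1 -> 'run'
  4 -> 'bar'
  3 -> 'test'
  3 -> 'test'

Decoded: "run bar test test"


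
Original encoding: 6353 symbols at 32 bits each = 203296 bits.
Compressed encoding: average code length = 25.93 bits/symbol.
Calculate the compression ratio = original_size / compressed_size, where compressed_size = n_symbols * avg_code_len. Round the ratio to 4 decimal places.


original_size = n_symbols * orig_bits = 6353 * 32 = 203296 bits
compressed_size = n_symbols * avg_code_len = 6353 * 25.93 = 164733.29 bits
ratio = original_size / compressed_size = 203296 / 164733.29 = 1.2341

Compression ratio = 1.2341


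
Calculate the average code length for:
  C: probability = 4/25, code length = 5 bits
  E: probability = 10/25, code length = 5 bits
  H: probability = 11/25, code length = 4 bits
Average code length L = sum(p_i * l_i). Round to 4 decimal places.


Weighted contributions p_i * l_i:
  C: (4/25) * 5 = 20/25
  E: (10/25) * 5 = 50/25
  H: (11/25) * 4 = 44/25
Sum = (20 + 50 + 44)/25 = 114/25

L = 114/25 = 4.5600 bits/symbol
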